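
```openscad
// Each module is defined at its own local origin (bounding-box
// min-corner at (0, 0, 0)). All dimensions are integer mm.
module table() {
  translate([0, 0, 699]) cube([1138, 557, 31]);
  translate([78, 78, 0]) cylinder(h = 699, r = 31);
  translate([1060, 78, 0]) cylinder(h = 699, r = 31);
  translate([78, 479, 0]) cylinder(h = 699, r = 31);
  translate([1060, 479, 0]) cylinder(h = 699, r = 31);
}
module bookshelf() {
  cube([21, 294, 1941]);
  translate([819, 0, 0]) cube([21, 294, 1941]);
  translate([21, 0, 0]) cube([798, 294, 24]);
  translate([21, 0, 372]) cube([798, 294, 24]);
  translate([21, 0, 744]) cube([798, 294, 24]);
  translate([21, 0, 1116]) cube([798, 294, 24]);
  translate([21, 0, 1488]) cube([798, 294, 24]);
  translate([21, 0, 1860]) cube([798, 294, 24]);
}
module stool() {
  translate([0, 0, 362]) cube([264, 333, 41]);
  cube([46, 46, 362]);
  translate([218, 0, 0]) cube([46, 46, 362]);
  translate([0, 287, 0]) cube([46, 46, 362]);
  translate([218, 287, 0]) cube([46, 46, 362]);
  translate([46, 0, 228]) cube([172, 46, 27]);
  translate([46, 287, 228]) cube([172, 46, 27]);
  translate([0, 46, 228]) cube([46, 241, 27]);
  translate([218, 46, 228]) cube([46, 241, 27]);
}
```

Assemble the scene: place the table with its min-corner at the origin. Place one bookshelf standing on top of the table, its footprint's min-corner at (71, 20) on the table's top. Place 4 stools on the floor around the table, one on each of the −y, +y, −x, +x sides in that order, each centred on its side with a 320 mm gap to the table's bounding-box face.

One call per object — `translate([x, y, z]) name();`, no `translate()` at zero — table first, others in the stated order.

table();
translate([71, 20, 730]) bookshelf();
translate([437, -653, 0]) stool();
translate([437, 877, 0]) stool();
translate([-584, 112, 0]) stool();
translate([1458, 112, 0]) stool();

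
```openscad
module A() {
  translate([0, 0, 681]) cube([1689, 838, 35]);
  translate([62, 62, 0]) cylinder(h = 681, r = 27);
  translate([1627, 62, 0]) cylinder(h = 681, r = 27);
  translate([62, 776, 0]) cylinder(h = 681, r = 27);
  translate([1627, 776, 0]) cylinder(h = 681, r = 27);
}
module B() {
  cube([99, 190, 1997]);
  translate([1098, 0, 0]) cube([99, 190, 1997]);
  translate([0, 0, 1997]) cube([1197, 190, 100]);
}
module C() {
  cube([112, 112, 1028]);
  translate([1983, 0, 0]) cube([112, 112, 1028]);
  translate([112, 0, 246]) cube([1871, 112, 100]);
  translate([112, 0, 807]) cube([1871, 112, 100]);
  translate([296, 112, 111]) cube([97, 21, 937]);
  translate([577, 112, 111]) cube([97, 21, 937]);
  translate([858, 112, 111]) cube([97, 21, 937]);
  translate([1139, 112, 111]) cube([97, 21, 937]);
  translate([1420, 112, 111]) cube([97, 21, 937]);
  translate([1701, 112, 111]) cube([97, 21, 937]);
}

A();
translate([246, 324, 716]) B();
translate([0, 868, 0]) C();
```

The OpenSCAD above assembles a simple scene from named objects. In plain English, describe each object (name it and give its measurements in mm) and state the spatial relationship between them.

A is a rectangular dining table. The top is 1689×838×35 mm with its upper surface at z = 716 mm. It stands on four round legs of 54 mm diameter, each leg's bounding box inset 35 mm from the nearest pair of top edges, running from the floor to the underside of the top.

B is a rectangular door frame: two vertical jambs of 99×190 mm section, 1997 mm tall, with a clear opening 999 mm wide between their inner faces. A header 100 mm tall and 190 mm deep lies on top of the jambs and spans the full outside width.

C is a fence section. Two 112×112 mm posts, 1028 mm tall, stand on the floor with a clear span of 1871 mm between their inner faces. Two horizontal rails of 112×100 mm section span the gap between the posts with their undersides at z = 246 mm and z = 807 mm, flush with the posts' −y face. 6 pickets, each 97 mm wide, 21 mm thick and 937 mm tall, are fixed to the +y face of the rails with their bottoms at z = 111 mm, evenly spaced across the span with equal gaps (rounded down to the nearest mm) at the −x end and between each pair — any rounding remainder accumulates at the +x end.

The door frame is on top of the table, centred. The fence section is on the floor beside the table on its +y side.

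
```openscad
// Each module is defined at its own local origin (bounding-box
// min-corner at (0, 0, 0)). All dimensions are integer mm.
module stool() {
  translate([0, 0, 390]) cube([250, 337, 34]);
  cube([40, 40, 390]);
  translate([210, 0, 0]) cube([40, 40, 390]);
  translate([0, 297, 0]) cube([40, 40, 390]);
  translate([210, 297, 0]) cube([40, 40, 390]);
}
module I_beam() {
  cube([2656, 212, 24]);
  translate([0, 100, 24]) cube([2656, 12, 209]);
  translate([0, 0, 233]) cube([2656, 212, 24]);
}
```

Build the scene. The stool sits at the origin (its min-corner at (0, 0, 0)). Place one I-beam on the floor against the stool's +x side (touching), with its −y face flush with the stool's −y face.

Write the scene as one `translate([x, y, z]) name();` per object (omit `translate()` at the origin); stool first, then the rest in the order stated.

stool();
translate([250, 0, 0]) I_beam();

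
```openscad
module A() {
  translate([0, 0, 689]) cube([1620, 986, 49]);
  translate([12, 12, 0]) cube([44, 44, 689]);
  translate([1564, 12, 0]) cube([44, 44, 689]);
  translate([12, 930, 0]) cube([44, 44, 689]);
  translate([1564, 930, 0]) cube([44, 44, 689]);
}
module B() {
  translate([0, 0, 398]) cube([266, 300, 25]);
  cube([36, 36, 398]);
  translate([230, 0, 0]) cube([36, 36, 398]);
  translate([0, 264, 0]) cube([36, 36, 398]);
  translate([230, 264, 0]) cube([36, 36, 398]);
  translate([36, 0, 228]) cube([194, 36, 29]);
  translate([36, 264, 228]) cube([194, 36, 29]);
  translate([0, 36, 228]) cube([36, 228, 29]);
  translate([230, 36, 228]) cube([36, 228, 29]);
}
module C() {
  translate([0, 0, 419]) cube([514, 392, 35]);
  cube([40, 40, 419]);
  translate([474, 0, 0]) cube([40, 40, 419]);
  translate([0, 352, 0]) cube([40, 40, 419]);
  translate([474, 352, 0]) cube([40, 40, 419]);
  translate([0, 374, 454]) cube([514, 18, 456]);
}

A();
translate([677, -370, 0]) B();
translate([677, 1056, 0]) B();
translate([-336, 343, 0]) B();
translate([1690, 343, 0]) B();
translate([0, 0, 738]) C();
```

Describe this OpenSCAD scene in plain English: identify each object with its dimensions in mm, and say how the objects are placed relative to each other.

A is a table with a 1620×986 mm rectangular top, 49 mm thick, top surface at z = 738 mm, supported by four 44×44 mm square legs, each inset 12 mm from the nearest pair of top edges, running from the floor.

B is a simple wooden stool: a rectangular seat 266 mm (x) by 300 mm (y), 25 mm thick, top face at z = 423 mm, on four square legs, each 36×36 mm in cross-section. The legs rest on z = 0, each flush with a corner of the seat. Four stretchers, 36 mm wide and 29 mm tall, connect adjacent legs with their undersides at z = 228 mm, each running between the inner faces of the legs it joins and aligned with the legs' outer faces on the other axis.

C is a chair: 514×392 mm seat, 35 mm thick, top at z = 454 mm, on four 40 mm square corner legs flush with the seat edges. A 18 mm thick backrest slab spans the full seat width, extending 456 mm above the seat top, its back face flush with the seat's +y edge.

Four stools sit around the table at the −y, +y, −x, +x sides. The chair is on top of the table.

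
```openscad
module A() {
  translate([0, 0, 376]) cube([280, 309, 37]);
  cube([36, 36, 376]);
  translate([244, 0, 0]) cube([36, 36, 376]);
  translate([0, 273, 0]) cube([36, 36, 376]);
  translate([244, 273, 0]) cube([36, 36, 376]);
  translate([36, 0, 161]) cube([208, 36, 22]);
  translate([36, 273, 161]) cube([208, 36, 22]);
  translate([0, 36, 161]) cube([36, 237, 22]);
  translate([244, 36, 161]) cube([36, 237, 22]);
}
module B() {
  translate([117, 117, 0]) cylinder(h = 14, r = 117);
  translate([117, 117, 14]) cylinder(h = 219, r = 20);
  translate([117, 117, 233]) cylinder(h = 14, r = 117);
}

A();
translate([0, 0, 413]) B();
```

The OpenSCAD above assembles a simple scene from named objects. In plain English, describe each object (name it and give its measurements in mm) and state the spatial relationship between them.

A is a four-legged stool. The seat is 280×309 mm, 37 mm thick, top at z = 413 mm. It stands on four square legs, each 36×36 mm in cross-section, from z = 0 to the seat underside, each flush with a corner of the seat. Four stretchers, 36 mm wide and 22 mm tall, connect adjacent legs with their undersides at z = 161 mm, each running between the inner faces of the legs it joins and aligned with the legs' outer faces on the other axis.

B is a spool: two coaxial disc flanges of radius 117 mm and thickness 14 mm, joined by a core cylinder of radius 20 mm and height 219 mm. The lower flange rests on z = 0 and the three cylinders share a vertical axis.

The spool is on top of the stool.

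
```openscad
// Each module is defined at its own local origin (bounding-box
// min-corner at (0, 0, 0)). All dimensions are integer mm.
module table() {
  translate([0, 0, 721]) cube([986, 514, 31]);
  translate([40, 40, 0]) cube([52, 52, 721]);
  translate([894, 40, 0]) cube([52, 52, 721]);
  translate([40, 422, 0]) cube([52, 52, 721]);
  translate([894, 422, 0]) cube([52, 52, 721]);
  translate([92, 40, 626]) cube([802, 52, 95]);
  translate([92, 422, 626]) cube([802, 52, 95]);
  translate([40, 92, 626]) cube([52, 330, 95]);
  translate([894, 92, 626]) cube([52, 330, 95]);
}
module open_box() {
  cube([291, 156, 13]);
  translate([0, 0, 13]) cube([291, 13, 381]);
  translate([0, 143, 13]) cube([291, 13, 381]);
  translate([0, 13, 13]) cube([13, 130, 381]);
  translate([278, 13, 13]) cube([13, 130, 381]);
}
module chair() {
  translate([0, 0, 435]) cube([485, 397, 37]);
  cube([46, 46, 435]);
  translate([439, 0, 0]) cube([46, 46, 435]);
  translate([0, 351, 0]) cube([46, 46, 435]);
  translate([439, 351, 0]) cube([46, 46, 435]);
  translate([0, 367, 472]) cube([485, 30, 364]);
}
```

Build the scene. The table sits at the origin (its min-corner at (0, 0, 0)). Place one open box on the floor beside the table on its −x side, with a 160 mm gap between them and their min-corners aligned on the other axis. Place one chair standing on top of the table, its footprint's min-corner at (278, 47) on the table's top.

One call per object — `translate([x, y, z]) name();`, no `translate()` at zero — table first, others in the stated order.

table();
translate([-451, 0, 0]) open_box();
translate([278, 47, 752]) chair();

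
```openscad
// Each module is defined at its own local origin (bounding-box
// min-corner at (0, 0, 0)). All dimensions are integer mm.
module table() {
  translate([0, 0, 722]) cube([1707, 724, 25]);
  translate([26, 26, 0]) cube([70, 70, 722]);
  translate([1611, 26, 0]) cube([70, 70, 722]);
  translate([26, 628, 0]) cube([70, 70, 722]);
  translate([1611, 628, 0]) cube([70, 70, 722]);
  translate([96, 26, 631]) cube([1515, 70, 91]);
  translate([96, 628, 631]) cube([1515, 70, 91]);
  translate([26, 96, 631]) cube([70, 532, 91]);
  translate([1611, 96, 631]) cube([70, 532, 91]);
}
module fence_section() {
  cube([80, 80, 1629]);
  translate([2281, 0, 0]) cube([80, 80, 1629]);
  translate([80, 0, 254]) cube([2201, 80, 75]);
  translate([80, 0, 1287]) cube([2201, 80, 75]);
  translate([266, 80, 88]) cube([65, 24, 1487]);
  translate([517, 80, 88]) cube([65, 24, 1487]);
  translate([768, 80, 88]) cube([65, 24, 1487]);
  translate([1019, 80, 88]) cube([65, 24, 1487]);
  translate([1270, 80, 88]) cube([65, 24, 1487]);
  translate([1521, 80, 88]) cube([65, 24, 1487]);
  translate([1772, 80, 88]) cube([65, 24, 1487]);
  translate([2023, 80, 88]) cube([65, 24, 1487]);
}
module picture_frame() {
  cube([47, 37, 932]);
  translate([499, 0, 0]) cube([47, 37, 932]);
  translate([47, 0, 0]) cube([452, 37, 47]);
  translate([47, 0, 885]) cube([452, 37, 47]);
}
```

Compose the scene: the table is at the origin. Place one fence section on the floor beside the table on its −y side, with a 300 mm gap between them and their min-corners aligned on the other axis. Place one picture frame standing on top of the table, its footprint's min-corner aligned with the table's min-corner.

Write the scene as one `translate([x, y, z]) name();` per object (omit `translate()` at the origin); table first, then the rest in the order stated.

table();
translate([0, -404, 0]) fence_section();
translate([0, 0, 747]) picture_frame();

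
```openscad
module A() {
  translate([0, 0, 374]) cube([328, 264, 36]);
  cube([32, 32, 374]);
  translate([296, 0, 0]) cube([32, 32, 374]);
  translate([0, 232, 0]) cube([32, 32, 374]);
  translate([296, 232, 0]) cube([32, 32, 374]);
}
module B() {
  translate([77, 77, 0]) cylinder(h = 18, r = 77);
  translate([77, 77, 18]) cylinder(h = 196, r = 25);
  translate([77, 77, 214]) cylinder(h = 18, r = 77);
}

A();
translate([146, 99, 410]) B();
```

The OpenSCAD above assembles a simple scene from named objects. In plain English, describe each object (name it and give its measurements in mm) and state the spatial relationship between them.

A is a four-legged stool. The seat is 328×264 mm, 36 mm thick, top at z = 410 mm. It stands on four square legs, each 32×32 mm in cross-section, from z = 0 to the seat underside, each flush with a corner of the seat.

B is a spool: two coaxial disc flanges of radius 77 mm and thickness 18 mm, joined by a core cylinder of radius 25 mm and height 196 mm. The lower flange rests on z = 0 and the three cylinders share a vertical axis.

The spool is on top of the stool.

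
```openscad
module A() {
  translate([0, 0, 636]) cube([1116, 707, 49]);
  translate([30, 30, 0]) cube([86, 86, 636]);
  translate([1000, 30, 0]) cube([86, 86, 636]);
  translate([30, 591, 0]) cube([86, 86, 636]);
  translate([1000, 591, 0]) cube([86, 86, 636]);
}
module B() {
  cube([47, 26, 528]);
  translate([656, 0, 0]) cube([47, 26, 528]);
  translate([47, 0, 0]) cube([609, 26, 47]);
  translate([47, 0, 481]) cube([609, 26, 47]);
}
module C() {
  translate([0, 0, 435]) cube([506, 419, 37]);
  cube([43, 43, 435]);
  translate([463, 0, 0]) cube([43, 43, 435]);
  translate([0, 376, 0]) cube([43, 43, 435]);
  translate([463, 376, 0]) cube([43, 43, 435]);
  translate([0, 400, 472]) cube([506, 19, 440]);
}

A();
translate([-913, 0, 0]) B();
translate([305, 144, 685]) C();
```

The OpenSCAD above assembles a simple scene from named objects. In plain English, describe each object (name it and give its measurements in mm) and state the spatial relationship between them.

A is a table with a 1116×707 mm rectangular top, 49 mm thick, top surface at z = 685 mm, supported by four 86×86 mm square legs, each inset 30 mm from the nearest pair of top edges, running from the floor.

B is a picture frame with a 609×434 mm rectangular opening (x by z) and a uniform 47 mm border on every side. Frame depth is 26 mm along y. It is built from two vertical stiles running the full outside height and two horizontal rails spanning the gap between the stiles.

C is a chair: 506×419 mm seat, 37 mm thick, top at z = 472 mm, on four 43 mm square corner legs flush with the seat edges. A 19 mm thick backrest slab spans the full seat width, extending 440 mm above the seat top, its back face flush with the seat's +y edge.

The picture frame is on the floor beside the table on its −x side. The chair is on top of the table, centred.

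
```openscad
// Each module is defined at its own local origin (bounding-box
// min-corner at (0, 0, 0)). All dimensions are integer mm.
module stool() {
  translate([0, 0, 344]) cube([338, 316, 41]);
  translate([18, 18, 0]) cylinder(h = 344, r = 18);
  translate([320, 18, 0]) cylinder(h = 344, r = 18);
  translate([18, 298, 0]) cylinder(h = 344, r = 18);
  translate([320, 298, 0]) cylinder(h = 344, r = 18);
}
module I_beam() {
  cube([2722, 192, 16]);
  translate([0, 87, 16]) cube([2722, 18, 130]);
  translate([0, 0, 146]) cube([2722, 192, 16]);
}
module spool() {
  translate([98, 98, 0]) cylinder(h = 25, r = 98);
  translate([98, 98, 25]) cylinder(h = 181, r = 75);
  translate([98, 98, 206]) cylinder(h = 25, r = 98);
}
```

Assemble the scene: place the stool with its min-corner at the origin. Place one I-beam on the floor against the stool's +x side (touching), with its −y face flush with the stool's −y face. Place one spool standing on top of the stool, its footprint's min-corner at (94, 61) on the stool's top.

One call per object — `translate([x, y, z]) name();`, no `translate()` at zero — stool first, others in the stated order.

stool();
translate([338, 0, 0]) I_beam();
translate([94, 61, 385]) spool();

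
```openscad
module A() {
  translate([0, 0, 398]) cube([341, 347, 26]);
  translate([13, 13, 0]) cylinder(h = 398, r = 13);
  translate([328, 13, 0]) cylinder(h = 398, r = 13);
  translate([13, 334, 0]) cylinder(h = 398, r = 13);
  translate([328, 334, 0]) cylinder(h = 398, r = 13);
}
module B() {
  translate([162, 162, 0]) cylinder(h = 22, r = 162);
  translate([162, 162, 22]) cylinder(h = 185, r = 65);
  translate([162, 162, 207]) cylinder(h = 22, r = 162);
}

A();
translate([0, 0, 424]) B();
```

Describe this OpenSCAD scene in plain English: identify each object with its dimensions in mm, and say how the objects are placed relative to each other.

A is a simple wooden stool: a rectangular seat 341 mm (x) by 347 mm (y), 26 mm thick, top face at z = 424 mm, on four round legs, each 26 mm in diameter. The legs rest on z = 0, each leg's axis is inset half a diameter from the nearest pair of seat edges (so the leg's bounding box is flush with the corner).

B is a spool: two coaxial disc flanges of radius 162 mm and thickness 22 mm, joined by a core cylinder of radius 65 mm and height 185 mm. The lower flange rests on z = 0 and the three cylinders share a vertical axis.

The spool is on top of the stool.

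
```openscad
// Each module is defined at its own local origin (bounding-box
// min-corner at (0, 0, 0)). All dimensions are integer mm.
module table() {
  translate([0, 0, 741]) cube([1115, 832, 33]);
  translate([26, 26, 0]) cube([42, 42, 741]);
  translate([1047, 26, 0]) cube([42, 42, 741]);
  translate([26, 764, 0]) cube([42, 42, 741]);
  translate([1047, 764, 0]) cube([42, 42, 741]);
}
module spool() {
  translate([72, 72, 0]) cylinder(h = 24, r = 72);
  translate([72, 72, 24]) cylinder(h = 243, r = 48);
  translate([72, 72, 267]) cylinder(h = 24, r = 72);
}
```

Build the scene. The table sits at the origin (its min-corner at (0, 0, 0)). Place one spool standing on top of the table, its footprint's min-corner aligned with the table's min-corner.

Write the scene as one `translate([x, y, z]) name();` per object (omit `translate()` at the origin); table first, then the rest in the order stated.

table();
translate([0, 0, 774]) spool();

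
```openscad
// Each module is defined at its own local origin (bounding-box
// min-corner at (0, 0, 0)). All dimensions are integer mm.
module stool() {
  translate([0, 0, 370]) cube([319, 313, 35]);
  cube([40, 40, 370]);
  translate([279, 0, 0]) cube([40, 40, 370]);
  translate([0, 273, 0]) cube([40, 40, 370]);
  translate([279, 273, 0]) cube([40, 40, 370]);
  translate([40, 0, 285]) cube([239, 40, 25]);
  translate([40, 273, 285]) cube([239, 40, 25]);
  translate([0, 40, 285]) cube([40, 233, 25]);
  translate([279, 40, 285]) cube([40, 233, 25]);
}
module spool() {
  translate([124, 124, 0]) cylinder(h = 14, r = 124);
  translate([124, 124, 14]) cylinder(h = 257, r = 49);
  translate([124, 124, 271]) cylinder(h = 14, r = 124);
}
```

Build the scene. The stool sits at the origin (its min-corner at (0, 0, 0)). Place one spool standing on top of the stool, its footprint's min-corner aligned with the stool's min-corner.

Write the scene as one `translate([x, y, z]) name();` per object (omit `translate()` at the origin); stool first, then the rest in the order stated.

stool();
translate([0, 0, 405]) spool();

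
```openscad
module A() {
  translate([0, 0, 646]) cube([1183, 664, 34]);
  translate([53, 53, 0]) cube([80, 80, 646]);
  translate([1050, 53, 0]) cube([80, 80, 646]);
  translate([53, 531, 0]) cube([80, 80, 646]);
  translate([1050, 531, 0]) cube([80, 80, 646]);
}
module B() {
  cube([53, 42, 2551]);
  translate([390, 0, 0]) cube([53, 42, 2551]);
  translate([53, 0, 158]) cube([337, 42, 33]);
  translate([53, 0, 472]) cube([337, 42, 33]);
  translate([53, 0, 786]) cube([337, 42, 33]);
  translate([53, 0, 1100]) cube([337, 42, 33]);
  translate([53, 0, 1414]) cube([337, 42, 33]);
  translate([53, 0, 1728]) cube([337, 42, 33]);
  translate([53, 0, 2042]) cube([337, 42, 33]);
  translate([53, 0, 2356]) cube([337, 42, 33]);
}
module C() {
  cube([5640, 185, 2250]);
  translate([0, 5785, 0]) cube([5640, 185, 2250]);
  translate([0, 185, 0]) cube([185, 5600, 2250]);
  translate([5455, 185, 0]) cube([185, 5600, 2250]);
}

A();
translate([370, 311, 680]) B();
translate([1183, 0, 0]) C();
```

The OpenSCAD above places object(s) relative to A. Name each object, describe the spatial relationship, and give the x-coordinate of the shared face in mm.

A is a table. B is a ladder. C is a house frame. The ladder is on top of the table, centred. The house frame is against the table's +x side, with their −y faces flush. The x-coordinate of the shared face is 1183 mm.

The table's +x face and the house frame's −x face are both at x = 1183 mm.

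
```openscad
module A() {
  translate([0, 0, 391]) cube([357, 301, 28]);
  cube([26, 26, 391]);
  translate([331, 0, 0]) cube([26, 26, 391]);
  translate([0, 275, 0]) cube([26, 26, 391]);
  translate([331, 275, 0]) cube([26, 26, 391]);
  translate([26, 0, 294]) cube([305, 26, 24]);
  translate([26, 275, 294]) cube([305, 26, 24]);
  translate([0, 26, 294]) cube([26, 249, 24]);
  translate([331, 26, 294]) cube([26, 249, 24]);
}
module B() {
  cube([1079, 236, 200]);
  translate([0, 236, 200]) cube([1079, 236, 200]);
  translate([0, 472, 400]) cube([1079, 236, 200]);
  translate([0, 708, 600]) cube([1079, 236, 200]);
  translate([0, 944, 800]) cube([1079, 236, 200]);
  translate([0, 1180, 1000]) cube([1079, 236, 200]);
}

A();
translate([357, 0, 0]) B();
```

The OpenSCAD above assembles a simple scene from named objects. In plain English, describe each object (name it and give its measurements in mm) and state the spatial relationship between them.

A is a simple wooden stool: a rectangular seat 357 mm (x) by 301 mm (y), 28 mm thick, top face at z = 419 mm, on four square legs, each 26×26 mm in cross-section. The legs rest on z = 0, each flush with a corner of the seat. Four stretchers, 26 mm wide and 24 mm tall, connect adjacent legs with their undersides at z = 294 mm, each running between the inner faces of the legs it joins and aligned with the legs' outer faces on the other axis.

B is a run of 6 identical solid stair steps. Each tread is 1079×236 mm and each step block is 200 mm high. Step 1 rests on the floor; step k is offset from step 1 by (k−1)×236 mm in y and (k−1)×200 mm in z.

The staircase is against the stool's +x side, with their −y faces flush.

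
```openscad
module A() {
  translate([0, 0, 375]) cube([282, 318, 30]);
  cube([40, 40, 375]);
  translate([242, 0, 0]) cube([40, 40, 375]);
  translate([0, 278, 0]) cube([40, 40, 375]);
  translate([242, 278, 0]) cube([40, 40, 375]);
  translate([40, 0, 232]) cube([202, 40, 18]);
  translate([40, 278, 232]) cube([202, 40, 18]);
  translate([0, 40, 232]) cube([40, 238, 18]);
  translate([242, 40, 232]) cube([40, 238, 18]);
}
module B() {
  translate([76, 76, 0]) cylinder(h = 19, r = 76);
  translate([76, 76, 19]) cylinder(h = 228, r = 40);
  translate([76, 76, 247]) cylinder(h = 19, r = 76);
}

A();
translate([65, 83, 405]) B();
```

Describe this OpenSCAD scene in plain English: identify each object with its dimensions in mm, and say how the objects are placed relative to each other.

A is a four-legged stool. The seat is 282×318 mm, 30 mm thick, top at z = 405 mm. It stands on four square legs, each 40×40 mm in cross-section, from z = 0 to the seat underside, each flush with a corner of the seat. Four stretchers, 40 mm wide and 18 mm tall, connect adjacent legs with their undersides at z = 232 mm, each running between the inner faces of the legs it joins and aligned with the legs' outer faces on the other axis.

B is a spool: two coaxial disc flanges of radius 76 mm and thickness 19 mm, joined by a core cylinder of radius 40 mm and height 228 mm. The lower flange rests on z = 0 and the three cylinders share a vertical axis.

The spool is on top of the stool, centred.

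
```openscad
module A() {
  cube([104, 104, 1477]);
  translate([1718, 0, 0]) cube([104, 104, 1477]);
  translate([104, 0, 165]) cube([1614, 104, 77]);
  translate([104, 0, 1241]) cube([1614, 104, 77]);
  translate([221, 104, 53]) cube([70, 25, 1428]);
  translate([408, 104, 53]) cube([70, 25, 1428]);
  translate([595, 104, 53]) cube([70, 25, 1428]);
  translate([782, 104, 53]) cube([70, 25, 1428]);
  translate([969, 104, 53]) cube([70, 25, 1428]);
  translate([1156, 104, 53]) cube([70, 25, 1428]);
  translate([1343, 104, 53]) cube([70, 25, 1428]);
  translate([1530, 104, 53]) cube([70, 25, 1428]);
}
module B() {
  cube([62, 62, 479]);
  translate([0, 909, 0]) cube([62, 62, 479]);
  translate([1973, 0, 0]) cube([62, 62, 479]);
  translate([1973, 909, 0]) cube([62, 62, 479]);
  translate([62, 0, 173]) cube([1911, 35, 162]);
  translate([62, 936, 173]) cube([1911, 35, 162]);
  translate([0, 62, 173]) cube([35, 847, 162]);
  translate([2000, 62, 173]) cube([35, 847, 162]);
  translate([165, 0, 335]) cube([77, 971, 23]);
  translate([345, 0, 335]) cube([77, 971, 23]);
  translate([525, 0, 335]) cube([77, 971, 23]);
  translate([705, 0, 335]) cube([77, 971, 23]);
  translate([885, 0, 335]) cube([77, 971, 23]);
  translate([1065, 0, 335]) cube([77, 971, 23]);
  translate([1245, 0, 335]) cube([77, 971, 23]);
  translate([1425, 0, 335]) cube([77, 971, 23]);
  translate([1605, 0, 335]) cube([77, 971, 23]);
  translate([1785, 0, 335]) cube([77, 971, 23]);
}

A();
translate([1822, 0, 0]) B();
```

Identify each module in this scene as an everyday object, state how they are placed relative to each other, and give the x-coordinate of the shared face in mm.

The fence section's +x face and the bed frame's −x face are both at x = 1822 mm.

A is a fence section. B is a bed frame. The bed frame is against the fence section's +x side, with their −y faces flush. The x-coordinate of the shared face is 1822 mm.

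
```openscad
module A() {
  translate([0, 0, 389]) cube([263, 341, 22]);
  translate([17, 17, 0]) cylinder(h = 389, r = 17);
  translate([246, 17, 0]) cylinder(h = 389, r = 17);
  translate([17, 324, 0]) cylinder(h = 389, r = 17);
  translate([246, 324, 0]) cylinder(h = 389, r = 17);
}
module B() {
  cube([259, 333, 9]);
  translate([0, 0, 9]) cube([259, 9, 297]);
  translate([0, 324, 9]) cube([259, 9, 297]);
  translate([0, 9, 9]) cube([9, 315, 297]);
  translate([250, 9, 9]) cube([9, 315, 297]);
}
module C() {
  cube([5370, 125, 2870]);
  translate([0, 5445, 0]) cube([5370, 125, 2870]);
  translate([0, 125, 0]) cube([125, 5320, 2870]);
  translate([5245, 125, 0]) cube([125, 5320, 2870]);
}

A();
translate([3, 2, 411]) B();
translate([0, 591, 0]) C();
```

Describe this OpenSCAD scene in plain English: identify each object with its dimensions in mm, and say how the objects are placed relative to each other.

A is a four-legged stool. The seat is a 263×341×22 mm slab whose top surface is at z = 411 mm; four round legs, each 34 mm in diameter, run from the floor (z = 0) to the underside of the seat, each leg's axis is inset half a diameter from the nearest pair of seat edges (so the leg's bounding box is flush with the corner).

B is an open-topped rectangular box: outside dimensions 259×333×306 mm, with a uniform wall and base thickness of 9 mm. The base is a full 259×333 slab on the floor; four walls sit on top of the base. The front and back walls (the −y and +y sides) span the full width; the two side walls fit between them.

C is a box-shaped house frame (walls only): outside footprint 5370×5570 mm, wall height 2870 mm, wall thickness 125 mm. The two y-facing walls run the full x-width; the two x-facing walls fit between the inner faces of the y-facing walls.

The open box is on top of the stool. The house frame is on the floor beside the stool on its +y side.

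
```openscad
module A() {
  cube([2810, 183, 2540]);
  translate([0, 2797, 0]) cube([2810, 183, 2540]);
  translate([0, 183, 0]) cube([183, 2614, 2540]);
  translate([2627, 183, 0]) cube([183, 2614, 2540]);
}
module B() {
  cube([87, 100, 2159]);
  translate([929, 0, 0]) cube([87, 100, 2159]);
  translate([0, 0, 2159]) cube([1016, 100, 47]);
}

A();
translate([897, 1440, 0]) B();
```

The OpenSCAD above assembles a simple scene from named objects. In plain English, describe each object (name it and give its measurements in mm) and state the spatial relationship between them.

A is a box-shaped house frame (walls only): outside footprint 2810×2980 mm, wall height 2540 mm, wall thickness 183 mm. The two y-facing walls run the full x-width; the two x-facing walls fit between the inner faces of the y-facing walls.

B is a rectangular door frame: two vertical jambs of 87×100 mm section, 2159 mm tall, with a clear opening 842 mm wide between their inner faces. A header 47 mm tall and 100 mm deep lies on top of the jambs and spans the full outside width.

The door frame sits inside the house frame, centred.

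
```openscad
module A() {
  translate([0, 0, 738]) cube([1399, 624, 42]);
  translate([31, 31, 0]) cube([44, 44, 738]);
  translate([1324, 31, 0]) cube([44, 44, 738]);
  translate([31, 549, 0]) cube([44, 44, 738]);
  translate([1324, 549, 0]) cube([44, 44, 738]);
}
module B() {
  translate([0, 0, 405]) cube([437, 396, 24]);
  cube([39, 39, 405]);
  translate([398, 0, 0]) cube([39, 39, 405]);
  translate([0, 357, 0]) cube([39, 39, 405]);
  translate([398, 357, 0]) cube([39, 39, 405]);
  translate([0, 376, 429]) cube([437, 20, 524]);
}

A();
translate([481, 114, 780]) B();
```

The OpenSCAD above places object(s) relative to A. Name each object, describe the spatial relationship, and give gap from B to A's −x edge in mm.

A is a table. B is a chair. The chair is on top of the table, centred. The gap from the chair to the table's −x edge is 481 mm.

The chair's min-x is at 481; the table's min-x is 0; gap = 481 mm.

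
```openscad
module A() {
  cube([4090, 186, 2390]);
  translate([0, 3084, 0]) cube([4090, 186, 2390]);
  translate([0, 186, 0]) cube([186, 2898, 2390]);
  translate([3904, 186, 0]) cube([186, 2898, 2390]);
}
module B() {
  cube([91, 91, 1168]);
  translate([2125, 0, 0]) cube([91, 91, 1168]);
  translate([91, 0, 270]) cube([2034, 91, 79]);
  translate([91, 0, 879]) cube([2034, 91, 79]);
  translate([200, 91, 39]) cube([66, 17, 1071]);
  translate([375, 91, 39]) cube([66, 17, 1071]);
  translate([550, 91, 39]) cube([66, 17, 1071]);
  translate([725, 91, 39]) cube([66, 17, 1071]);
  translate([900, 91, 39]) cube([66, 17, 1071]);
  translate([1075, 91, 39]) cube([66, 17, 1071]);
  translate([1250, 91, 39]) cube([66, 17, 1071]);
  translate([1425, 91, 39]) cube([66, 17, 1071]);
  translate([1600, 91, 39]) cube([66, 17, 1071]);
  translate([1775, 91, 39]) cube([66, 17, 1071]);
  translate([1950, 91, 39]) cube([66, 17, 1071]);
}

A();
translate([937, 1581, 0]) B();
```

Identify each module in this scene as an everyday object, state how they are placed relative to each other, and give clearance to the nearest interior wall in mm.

A is a house frame. B is a fence section. The fence section sits inside the house frame, centred. The clearance to the nearest interior wall is 751 mm.

Clearances: x = 751, y = 1395; minimum 751 mm.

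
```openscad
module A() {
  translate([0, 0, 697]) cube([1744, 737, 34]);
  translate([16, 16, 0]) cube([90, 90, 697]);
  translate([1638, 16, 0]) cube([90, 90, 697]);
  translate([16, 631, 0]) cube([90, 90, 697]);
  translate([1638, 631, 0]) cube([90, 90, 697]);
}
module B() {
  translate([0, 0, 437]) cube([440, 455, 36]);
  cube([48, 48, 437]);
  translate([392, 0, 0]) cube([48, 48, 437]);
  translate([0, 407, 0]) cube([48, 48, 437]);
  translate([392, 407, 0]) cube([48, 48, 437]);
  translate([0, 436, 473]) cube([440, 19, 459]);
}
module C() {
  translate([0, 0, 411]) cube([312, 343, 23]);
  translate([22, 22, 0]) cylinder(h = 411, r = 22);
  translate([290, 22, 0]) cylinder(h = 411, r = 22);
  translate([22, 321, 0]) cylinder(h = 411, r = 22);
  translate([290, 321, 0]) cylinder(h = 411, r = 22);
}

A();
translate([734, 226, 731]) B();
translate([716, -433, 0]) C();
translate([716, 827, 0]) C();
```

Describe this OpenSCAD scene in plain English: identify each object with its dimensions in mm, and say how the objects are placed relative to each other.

A is a rectangular dining table. The top is 1744×737×34 mm with its upper surface at z = 731 mm. It stands on four 90×90 mm square legs, each inset 16 mm from the nearest pair of top edges, running from the floor to the underside of the top.

B is a chair. The seat is a 440×455×36 mm slab with its top at z = 473 mm, on four 48×48 mm corner legs (flush with the seat edges, standing on z = 0). A flat backrest 19 mm thick, 459 mm tall, spans the full seat width and rises from the seat top along its +y edge, rear face flush with the rear of the seat.

C is a four-legged stool. The seat is a 312×343×23 mm slab whose top surface is at z = 434 mm; four round legs, each 44 mm in diameter, run from the floor (z = 0) to the underside of the seat, each leg's axis is inset half a diameter from the nearest pair of seat edges (so the leg's bounding box is flush with the corner).

The chair is on top of the table. Two stools sit around the table at the −y, +y sides.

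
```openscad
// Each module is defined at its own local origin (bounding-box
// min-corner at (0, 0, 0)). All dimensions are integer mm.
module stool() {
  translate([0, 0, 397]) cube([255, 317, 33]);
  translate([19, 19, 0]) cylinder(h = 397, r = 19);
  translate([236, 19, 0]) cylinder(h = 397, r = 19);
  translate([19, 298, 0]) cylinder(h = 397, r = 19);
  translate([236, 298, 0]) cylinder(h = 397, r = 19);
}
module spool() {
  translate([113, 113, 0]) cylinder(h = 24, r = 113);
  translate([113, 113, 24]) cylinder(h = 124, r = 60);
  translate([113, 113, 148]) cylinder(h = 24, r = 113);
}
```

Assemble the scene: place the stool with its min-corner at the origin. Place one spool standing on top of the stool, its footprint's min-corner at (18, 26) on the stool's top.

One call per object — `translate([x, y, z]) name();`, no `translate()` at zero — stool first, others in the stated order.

stool();
translate([18, 26, 430]) spool();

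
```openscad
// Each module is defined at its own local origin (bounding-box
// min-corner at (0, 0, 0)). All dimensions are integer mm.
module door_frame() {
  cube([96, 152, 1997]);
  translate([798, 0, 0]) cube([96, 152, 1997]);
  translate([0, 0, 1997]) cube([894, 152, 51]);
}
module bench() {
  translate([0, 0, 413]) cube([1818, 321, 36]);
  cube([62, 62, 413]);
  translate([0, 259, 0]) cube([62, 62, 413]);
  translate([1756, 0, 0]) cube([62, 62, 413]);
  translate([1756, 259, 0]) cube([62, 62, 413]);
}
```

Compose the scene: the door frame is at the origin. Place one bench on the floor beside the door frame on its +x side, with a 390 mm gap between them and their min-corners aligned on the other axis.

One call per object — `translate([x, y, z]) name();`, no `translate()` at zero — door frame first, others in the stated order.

door_frame();
translate([1284, 0, 0]) bench();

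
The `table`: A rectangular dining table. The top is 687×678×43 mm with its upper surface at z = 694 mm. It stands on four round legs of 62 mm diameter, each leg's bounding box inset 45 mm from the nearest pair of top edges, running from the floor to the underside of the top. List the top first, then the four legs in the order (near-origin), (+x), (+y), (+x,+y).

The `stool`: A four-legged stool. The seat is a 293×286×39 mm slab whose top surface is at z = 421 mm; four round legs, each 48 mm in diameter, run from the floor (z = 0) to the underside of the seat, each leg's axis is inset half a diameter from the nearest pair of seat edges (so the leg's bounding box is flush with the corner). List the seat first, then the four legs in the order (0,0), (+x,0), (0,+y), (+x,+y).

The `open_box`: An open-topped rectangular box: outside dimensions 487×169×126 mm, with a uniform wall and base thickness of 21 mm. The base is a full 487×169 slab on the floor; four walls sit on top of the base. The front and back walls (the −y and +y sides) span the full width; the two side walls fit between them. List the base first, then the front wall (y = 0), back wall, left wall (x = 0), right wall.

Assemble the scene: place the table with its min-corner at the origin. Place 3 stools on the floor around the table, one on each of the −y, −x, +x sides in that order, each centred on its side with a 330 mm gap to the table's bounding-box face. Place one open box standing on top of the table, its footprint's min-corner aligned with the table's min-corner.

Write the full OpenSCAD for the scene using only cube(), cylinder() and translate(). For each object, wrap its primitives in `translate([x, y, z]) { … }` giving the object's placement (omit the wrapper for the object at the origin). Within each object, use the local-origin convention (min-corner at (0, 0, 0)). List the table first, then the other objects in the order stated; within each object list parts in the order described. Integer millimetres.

translate([0, 0, 651]) cube([687, 678, 43]);
translate([76, 76, 0]) cylinder(h = 651, r = 31);
translate([611, 76, 0]) cylinder(h = 651, r = 31);
translate([76, 602, 0]) cylinder(h = 651, r = 31);
translate([611, 602, 0]) cylinder(h = 651, r = 31);
translate([197, -616, 0]) {
  translate([0, 0, 382]) cube([293, 286, 39]);
  translate([24, 24, 0]) cylinder(h = 382, r = 24);
  translate([269, 24, 0]) cylinder(h = 382, r = 24);
  translate([24, 262, 0]) cylinder(h = 382, r = 24);
  translate([269, 262, 0]) cylinder(h = 382, r = 24);
}
translate([-623, 196, 0]) {
  translate([0, 0, 382]) cube([293, 286, 39]);
  translate([24, 24, 0]) cylinder(h = 382, r = 24);
  translate([269, 24, 0]) cylinder(h = 382, r = 24);
  translate([24, 262, 0]) cylinder(h = 382, r = 24);
  translate([269, 262, 0]) cylinder(h = 382, r = 24);
}
translate([1017, 196, 0]) {
  translate([0, 0, 382]) cube([293, 286, 39]);
  translate([24, 24, 0]) cylinder(h = 382, r = 24);
  translate([269, 24, 0]) cylinder(h = 382, r = 24);
  translate([24, 262, 0]) cylinder(h = 382, r = 24);
  translate([269, 262, 0]) cylinder(h = 382, r = 24);
}
translate([0, 0, 694]) {
  cube([487, 169, 21]);
  translate([0, 0, 21]) cube([487, 21, 105]);
  translate([0, 148, 21]) cube([487, 21, 105]);
  translate([0, 21, 21]) cube([21, 127, 105]);
  translate([466, 21, 21]) cube([21, 127, 105]);
}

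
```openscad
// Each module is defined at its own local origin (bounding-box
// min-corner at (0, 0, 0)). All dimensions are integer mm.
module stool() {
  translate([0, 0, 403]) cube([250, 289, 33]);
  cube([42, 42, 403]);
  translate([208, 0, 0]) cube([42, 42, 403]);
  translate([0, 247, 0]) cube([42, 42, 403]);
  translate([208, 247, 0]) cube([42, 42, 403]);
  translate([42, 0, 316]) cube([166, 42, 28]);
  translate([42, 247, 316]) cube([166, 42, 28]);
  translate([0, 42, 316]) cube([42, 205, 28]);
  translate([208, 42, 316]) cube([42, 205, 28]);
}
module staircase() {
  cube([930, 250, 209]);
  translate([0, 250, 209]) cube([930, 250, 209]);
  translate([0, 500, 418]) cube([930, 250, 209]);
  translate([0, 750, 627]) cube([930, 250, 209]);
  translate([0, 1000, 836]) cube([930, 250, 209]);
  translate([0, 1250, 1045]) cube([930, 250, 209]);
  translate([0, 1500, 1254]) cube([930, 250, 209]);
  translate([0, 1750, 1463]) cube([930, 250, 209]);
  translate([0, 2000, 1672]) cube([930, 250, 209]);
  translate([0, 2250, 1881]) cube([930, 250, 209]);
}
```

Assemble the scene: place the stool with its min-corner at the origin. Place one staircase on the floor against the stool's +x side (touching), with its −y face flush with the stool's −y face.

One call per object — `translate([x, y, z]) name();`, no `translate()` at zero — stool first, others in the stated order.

stool();
translate([250, 0, 0]) staircase();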